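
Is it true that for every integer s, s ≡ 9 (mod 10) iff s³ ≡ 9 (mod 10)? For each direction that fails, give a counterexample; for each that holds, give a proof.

(⇒) Suppose s ≡ 9 (mod 10). Write s = 10j + 9. Then (10j + 9)³ = 1000j³ + 2700j² + 2430j + 729 = 10(100j³ + 270j² + 243j + 72) + 9, so s³ ≡ 9 (mod 10).

(⇐) For the converse, argue contrapositively. If s ≢ 9 (mod 10), then s is congruent to one of 0, 1, 2, 3, 4, 5, 6, 7, 8 modulo 10, and these give s³ ≡ 0, 1, 8, 7, 4, 5, 6, 3, 2 respectively — never 9.

The biconditional holds.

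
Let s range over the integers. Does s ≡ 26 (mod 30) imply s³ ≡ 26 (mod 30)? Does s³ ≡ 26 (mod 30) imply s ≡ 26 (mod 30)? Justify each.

Both implications hold.

[⇒] Suppose s ≡ 26 (mod 30). Write s = 30j + 26. Then (30j + 26)³ = 27000j³ + 70200j² + 60840j + 17576 = 30(900j³ + 2340j² + 2028j + 585) + 26, so s³ ≡ 26 (mod 30).

[⇐] Conversely, suppose s³ ≡ 26 (mod 30). The only residue r in {0, …, 29} with r³ ≡ 26 (mod 30) is r = 26, so s ≡ 26 (mod 30).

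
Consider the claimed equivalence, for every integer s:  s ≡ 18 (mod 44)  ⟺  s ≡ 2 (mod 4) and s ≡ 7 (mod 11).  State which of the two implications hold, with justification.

(⟹) Suppose s ≡ 18 (mod 44); write s = 44j + 18. Since 4 ∣ 44, reducing mod 4 gives s ≡ 18 ≡ 2 (mod 4); since 11 ∣ 44, reducing mod 11 gives s ≡ 18 ≡ 7 (mod 11).

(⟸) Conversely, if s ≡ 2 (mod 4) and s ≡ 7 (mod 11), then by the Chinese remainder theorem s ≡ 18 (mod 44). This is exactly s ≡ 18 (mod 44).

The biconditional holds.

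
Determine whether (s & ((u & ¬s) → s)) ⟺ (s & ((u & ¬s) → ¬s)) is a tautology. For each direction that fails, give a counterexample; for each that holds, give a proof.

Equivalent; both directions hold.

(⇒) Assume the antecedent. If s is true, s & ((u & ¬s) → ¬s) reduces to true regardless of the other variables. If s is false, the antecedent cannot hold. Either way s & ((u & ¬s) → ¬s) holds.

(⇐) Assume the antecedent. If s is true, s & ((u & ¬s) → s) reduces to true regardless of the other variables. If s is false, the antecedent cannot hold. Either way s & ((u & ¬s) → s) holds.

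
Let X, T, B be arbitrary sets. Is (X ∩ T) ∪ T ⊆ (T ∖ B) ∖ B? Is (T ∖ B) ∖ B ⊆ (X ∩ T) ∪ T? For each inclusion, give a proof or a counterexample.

Forward inclusion. This inclusion fails. Take X = ∅, T = {1}, B = {1}; then 1 ∈ (X ∩ T) ∪ T but 1 ∉ (T ∖ B) ∖ B.

Reverse inclusion. Let x ∈ (T ∖ B) ∖ B. Then either x ∈ T and x ∉ X, B; or x ∈ X ∩ T and x ∉ B. In each case x ∈ (X ∩ T) ∪ T, so (T ∖ B) ∖ B ⊆ (X ∩ T) ∪ T.

(⊆) fails; (⊇) holds.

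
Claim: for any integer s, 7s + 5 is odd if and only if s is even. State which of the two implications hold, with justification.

Converse. Suppose s is even; write s = 2j. Then 7s + 5 = 7·(2j) + 5 = 2·7j + 5, which is odd.

Forward direction. Suppose 7s + 5 is odd. Since 7 is odd, 7s and s have the same parity, so 7s + 5 ≡ s + 5 (mod 2). As 5 is odd, 7s + 5 is odd exactly when s is even. Thus s is even.

Both implications hold.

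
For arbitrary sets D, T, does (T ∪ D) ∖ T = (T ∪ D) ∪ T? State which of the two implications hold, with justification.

(⟸) This inclusion fails. Take D = ∅, T = {1}; then 1 ∈ (T ∪ D) ∪ T but 1 ∉ (T ∪ D) ∖ T.

(⟹) Let x ∈ (T ∪ D) ∖ T. Then x ∈ D and x ∉ T, from which x ∈ (T ∪ D) ∪ T.

(⊆) holds; (⊇) fails.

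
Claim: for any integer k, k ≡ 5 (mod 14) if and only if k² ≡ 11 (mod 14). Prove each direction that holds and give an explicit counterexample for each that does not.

Not equivalent: only (⇒) holds.

(→) Suppose k ≡ 5 (mod 14). Write k = 14j + 5. Then (14j + 5)² = 196j² + 140j + 25 = 14(14j² + 10j + 1) + 11, so k² ≡ 11 (mod 14).

(←) This fails: take k = 9. Then 9² = 81 ≡ 11 (mod 14), yet 9 ≡ 9 (mod 14), not 5.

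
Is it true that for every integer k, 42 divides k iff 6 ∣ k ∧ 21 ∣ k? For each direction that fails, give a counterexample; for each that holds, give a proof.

(⟸) Suppose 6 ∣ k and 21 ∣ k. Any common multiple of 6 and 21 is a multiple of their lcm; here lcm(6, 21) = 6·21/gcd(6, 21) = 126/3 = 42, so 42 ∣ k.

(⟹) If 42 ∣ k, write k = 42q. Since 42 = 7·6, k = 6·(7q), so 6 ∣ k; and since 42 = 2·21, k = 21·(2q), so 21 ∣ k.

Both directions hold; the statement is true.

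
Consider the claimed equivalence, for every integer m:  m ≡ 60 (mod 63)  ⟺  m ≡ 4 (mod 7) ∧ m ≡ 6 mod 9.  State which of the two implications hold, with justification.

Both directions hold; the statement is true.

(⟹) Suppose m ≡ 60 (mod 63); write m = 63j + 60. Since 7 ∣ 63, reducing mod 7 gives m ≡ 60 ≡ 4 (mod 7); since 9 ∣ 63, reducing mod 9 gives m ≡ 60 ≡ 6 (mod 9).

(⟸) Conversely, if m ≡ 4 (mod 7) and m ≡ 6 (mod 9), then by the Chinese remainder theorem m ≡ 60 (mod 63). This is exactly m ≡ 60 (mod 63).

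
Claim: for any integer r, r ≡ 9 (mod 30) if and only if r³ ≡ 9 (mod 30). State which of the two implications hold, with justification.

The biconditional holds.

(⇒) Suppose r ≡ 9 (mod 30). Write r = 30j + 9. Then (30j + 9)³ = 27000j³ + 24300j² + 7290j + 729 = 30(900j³ + 810j² + 243j + 24) + 9, so r³ ≡ 9 (mod 30).

(⇐) Conversely, suppose r³ ≡ 9 (mod 30). The only residue r in {0, …, 29} with r³ ≡ 9 (mod 30) is r = 9, so r ≡ 9 (mod 30).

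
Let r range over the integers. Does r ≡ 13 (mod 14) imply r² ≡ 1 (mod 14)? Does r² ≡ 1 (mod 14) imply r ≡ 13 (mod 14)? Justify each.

Only the forward implication holds.

[⇒] Suppose r ≡ 13 (mod 14). Write r = 14j + 13. Then (14j + 13)² = 196j² + 364j + 169 = 14(14j² + 26j + 12) + 1, so r² ≡ 1 (mod 14).

[⇐] This fails: take r = 1. Then 1² = 1 ≡ 1 (mod 14), yet 1 ≡ 1 (mod 14), not 13.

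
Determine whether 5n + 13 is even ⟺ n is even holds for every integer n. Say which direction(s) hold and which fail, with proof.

Neither direction holds.

(⟹) This fails: n = 5 gives 5n + 13 = 38, which is even, but 5 is odd, not even.

(⟸) This also fails: n = 4 is even, but 5n + 13 = 33 is odd, not even.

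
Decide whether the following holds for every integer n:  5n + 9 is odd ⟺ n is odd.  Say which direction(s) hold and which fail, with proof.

(⇒) fails and (⇐) fails.

[⇒] This fails: n = 4 gives 5n + 9 = 29, which is odd, but 4 is even, not odd.

[⇐] This also fails: n = 5 is odd, but 5n + 9 = 34 is even, not odd.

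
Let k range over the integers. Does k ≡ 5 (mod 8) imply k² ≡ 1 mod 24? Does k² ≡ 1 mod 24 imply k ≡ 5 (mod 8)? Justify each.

(⇒) fails and (⇐) fails.

Forward direction. This fails: take k = 21. Then 21 ≡ 5 (mod 8), but 21² = 441 ≡ 9 (mod 24), not 1.

Converse. This fails: take k = 1. Then 1² = 1 ≡ 1 (mod 24), yet 1 ≡ 1 (mod 8), not 5.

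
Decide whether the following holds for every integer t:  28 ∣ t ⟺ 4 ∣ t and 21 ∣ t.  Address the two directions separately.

[⇒] This fails: take t = 28. Certainly 28 ∣ 28, but 21 ∤ 28.

[⇐] Suppose 4 ∣ t and 21 ∣ t. Any common multiple of 4 and 21 is a multiple of their lcm; here gcd(4, 21) = 1, so lcm(4, 21) = 4·21 = 84, so 84 ∣ t. Since 28 ∣ 84, it follows that 28 ∣ t.

Only the reverse direction holds.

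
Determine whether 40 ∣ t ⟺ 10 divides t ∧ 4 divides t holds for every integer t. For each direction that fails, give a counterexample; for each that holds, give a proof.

Forward direction. If 40 ∣ t, write t = 40q. Since 40 = 4·10, t = 10·(4q), so 10 ∣ t; and since 40 = 10·4, t = 4·(10q), so 4 ∣ t.

Converse. This fails: take t = 20. Both 10 ∣ 20 and 4 ∣ 20, yet 20 is not a multiple of 40 (since 20 = 0·40 + 20), so 40 ∤ 20.

Not equivalent: only (⇒) holds.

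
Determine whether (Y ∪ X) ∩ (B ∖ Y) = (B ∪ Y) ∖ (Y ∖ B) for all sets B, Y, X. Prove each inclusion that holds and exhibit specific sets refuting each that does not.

(⊆) Let x ∈ (Y ∪ X) ∩ (B ∖ Y). Then x ∈ B ∩ X and x ∉ Y, from which x ∈ (B ∪ Y) ∖ (Y ∖ B).

(⊇) This inclusion fails. Take B = {1}, Y = ∅, X = ∅; then 1 ∈ (B ∪ Y) ∖ (Y ∖ B) but 1 ∉ (Y ∪ X) ∩ (B ∖ Y).

The sets are not equal: only the forward inclusion holds.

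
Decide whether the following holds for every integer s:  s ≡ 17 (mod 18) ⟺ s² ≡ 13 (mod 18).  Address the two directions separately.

(⇒) fails and (⇐) fails.

(⟹) This fails: take s = 17. Then 17 ≡ 17 (mod 18), but 17² = 289 ≡ 1 (mod 18), not 13.

(⟸) This fails: take s = 7. Then 7² = 49 ≡ 13 (mod 18), yet 7 ≡ 7 (mod 18), not 17.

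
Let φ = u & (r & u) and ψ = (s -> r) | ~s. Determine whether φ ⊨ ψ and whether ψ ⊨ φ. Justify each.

(→) Assume the antecedent. If u is true, the antecedent forces (u = T, s = F, r = T) or (u = T, s = T, r = T), and (s -> r) | ~s holds there. If u is false, the antecedent cannot hold. Either way (s -> r) | ~s holds.

(←) This fails. Under u = F, s = F, r = F, the left side is false but the right side is true.

Not equivalent: only (⇒) holds.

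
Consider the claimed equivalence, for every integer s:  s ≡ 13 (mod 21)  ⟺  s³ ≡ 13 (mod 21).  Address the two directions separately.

(⇒) holds; (⇐) fails.

[⇒] Suppose s ≡ 13 (mod 21). Write s = 21j + 13. Then (21j + 13)³ = 9261j³ + 17199j² + 10647j + 2197 = 21(441j³ + 819j² + 507j + 104) + 13, so s³ ≡ 13 (mod 21).

[⇐] This fails: take s = 10. Then 10³ = 1000 ≡ 13 (mod 21), yet 10 ≡ 10 (mod 21), not 13.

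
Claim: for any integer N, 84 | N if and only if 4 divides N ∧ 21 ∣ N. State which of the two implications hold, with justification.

Both implications hold.

Forward direction. If 84 ∣ N, write N = 84q. Since 84 = 21·4, N = 4·(21q), so 4 ∣ N; and since 84 = 4·21, N = 21·(4q), so 21 ∣ N.

Converse. Suppose 4 ∣ N and 21 ∣ N. Any common multiple of 4 and 21 is a multiple of their lcm; here gcd(4, 21) = 1, so lcm(4, 21) = 4·21 = 84, so 84 ∣ N.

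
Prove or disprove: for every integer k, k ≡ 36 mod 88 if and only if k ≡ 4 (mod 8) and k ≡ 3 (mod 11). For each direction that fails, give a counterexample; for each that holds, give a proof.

Both directions hold.

(→) Suppose k ≡ 36 (mod 88); write k = 88j + 36. Since 8 ∣ 88, reducing mod 8 gives k ≡ 36 ≡ 4 (mod 8); since 11 ∣ 88, reducing mod 11 gives k ≡ 36 ≡ 3 (mod 11).

(←) Conversely, if k ≡ 4 (mod 8) and k ≡ 3 (mod 11), then by the Chinese remainder theorem k ≡ 36 (mod 88). This is exactly k ≡ 36 (mod 88).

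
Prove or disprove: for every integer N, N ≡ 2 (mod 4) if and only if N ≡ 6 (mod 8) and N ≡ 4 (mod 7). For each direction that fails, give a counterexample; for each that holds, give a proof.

(⟹) This fails: N = 2 gives 2 ≡ 2 (mod 4) but 2 ≡ 2 (mod 8), so the conjunction on the right does not hold.

(⟸) Conversely, if N ≡ 6 (mod 8) and N ≡ 4 (mod 7), then by the Chinese remainder theorem N ≡ 46 (mod 56). Since 46 ≡ 2 (mod 4) and 4 ∣ 56, we get N ≡ 2 (mod 4).

(⇒) fails; (⇐) holds.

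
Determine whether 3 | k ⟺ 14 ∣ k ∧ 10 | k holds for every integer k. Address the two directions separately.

(⟹) This fails: take k = 3. Certainly 3 ∣ 3, but 14 ∤ 3.

(⟸) This fails: take k = 70. Both 14 ∣ 70 and 10 ∣ 70, yet 70 is not a multiple of 3 (since 70 = 23·3 + 1), so 3 ∤ 70.

Neither direction holds.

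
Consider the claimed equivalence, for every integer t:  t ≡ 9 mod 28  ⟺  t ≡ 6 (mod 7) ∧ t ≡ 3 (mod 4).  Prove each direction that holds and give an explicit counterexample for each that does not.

(⇒) fails and (⇐) fails.

(→) This fails: t = 9 gives 9 ≡ 9 (mod 28) but 9 ≡ 2 (mod 7), so the conjunction on the right does not hold.

(←) This fails: t = 27 satisfies both congruences on the right (27 ≡ 6 mod 7 and 27 ≡ 3 mod 4) yet 27 ≡ 27 (mod 28), not 9.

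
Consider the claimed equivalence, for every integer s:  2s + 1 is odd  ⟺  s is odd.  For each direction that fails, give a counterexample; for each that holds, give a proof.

Only the converse holds.

(→) This fails: take s = 4. Then 2s + 1 = 9, which is odd, yet s = 4 is even, not odd.

(←) Suppose s is odd. Since 2 is even, 2s is even for every s, so 2s + 1 has the same parity as 1, which is odd. Hence 2s + 1 is odd.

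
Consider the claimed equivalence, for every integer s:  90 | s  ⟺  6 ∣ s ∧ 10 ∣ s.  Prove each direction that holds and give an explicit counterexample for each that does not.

(⟹) If 90 ∣ s, write s = 90q. Since 90 = 15·6, s = 6·(15q), so 6 ∣ s; and since 90 = 9·10, s = 10·(9q), so 10 ∣ s.

(⟸) This fails: take s = 30. Both 6 ∣ 30 and 10 ∣ 30, yet 30 is not a multiple of 90 (since 30 = 0·90 + 30), so 90 ∤ 30.

Only the forward direction holds.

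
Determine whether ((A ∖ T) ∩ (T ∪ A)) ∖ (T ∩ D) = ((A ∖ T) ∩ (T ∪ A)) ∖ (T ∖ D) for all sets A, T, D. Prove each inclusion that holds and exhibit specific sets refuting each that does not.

(⊇) Let x ∈ ((A ∖ T) ∩ (T ∪ A)) ∖ (T ∖ D). Then either x ∈ A and x ∉ T, D; or x ∈ A ∩ D and x ∉ T. In each case x ∈ ((A ∖ T) ∩ (T ∪ A)) ∖ (T ∩ D), so ((A ∖ T) ∩ (T ∪ A)) ∖ (T ∖ D) ⊆ ((A ∖ T) ∩ (T ∪ A)) ∖ (T ∩ D).

(⊆) Let x ∈ ((A ∖ T) ∩ (T ∪ A)) ∖ (T ∩ D). Then either x ∈ A and x ∉ T, D; or x ∈ A ∩ D and x ∉ T. In each case x ∈ ((A ∖ T) ∩ (T ∪ A)) ∖ (T ∖ D), so ((A ∖ T) ∩ (T ∪ A)) ∖ (T ∩ D) ⊆ ((A ∖ T) ∩ (T ∪ A)) ∖ (T ∖ D).

The two sets are equal.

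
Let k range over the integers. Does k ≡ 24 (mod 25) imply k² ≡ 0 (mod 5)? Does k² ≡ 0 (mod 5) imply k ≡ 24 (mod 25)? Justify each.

Forward direction. This fails: take k = 24. Then 24 ≡ 24 (mod 25), but 24² = 576 ≡ 1 (mod 5), not 0.

Converse. This fails: take k = 0. Then 0² = 0 ≡ 0 (mod 5), yet 0 ≡ 0 (mod 25), not 24.

Neither direction holds.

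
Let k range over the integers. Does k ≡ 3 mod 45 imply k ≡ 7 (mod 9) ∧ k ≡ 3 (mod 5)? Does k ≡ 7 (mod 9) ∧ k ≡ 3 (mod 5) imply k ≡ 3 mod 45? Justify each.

Neither direction holds.

(⇒) This fails: k = 3 gives 3 ≡ 3 (mod 45) but 3 ≡ 3 (mod 9), so the conjunction on the right does not hold.

(⇐) This fails: k = 43 satisfies both congruences on the right (43 ≡ 7 mod 9 and 43 ≡ 3 mod 5) yet 43 ≡ 43 (mod 45), not 3.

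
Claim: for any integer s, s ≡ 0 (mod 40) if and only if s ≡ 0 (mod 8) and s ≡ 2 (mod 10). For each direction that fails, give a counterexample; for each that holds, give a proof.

Neither implication holds.

(⟹) This fails: s = 0 gives 0 ≡ 0 (mod 40) but 0 ≡ 0 (mod 10), so the conjunction on the right does not hold.

(⟸) This fails: s = 32 satisfies both congruences on the right (32 ≡ 0 mod 8 and 32 ≡ 2 mod 10) yet 32 ≡ 32 (mod 40), not 0.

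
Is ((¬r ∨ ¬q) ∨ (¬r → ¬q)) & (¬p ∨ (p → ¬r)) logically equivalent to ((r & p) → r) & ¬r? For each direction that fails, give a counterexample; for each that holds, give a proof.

Only the reverse direction holds.

(⇒) This fails. Under p = F, r = T, q = F, the left side is true but the right side is false.

(⇐) Assume the antecedent. If p is true, the antecedent forces (p = T, r = F, q = F) or (p = T, r = F, q = T), and the consequent holds there. If p is false, the consequent reduces to true regardless of the other variables. Either way the consequent holds.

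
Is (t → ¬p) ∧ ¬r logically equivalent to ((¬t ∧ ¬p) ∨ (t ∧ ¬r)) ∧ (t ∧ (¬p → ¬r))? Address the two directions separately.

[⇒] This fails. Under p = F, r = F, t = F, the left side is true but the right side is false.

[⇐] This fails. Under p = T, r = F, t = T, the left side is false but the right side is true.

Both directions fail.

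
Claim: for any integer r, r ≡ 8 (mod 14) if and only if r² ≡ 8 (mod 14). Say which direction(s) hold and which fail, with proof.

(⇒) holds; (⇐) fails.

(⟹) Suppose r ≡ 8 (mod 14). Write r = 14j + 8. Then (14j + 8)² = 196j² + 224j + 64 = 14(14j² + 16j + 4) + 8, so r² ≡ 8 (mod 14).

(⟸) This fails: take r = 6. Then 6² = 36 ≡ 8 (mod 14), yet 6 ≡ 6 (mod 14), not 8.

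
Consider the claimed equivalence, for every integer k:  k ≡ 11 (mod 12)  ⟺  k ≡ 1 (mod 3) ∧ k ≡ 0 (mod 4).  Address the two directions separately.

(⟹) This fails: k = 11 gives 11 ≡ 11 (mod 12) but 11 ≡ 2 (mod 3), so the conjunction on the right does not hold.

(⟸) This fails: k = 4 satisfies both congruences on the right (4 ≡ 1 mod 3 and 4 ≡ 0 mod 4) yet 4 ≡ 4 (mod 12), not 11.

(⇒) fails and (⇐) fails.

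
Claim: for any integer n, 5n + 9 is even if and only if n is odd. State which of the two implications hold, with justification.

The biconditional holds.

(⟹) Suppose 5n + 9 is even. Since 5 is odd, 5n and n have the same parity, so 5n + 9 ≡ n + 9 (mod 2). As 9 is odd, 5n + 9 is even exactly when n is odd. Thus n is odd.

(⟸) Conversely, suppose n is odd; write n = 2j + 1. Then 5n + 9 = 5·(2j + 1) + 9 = 2·5j + 14, which is even.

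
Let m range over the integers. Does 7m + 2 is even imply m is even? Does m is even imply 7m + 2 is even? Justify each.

(→) Suppose 7m + 2 is even. Since 7 is odd, 7m and m have the same parity, so 7m + 2 ≡ m + 2 (mod 2). As 2 is even, 7m + 2 is even exactly when m is even. Thus m is even.

(←) Conversely, suppose m is even; write m = 2j. Then 7m + 2 = 7·(2j) + 2 = 2·7j + 2, which is even.

The biconditional holds.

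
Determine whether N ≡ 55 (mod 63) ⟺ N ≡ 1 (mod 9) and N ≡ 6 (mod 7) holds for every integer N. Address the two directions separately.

Both directions hold.

(⟹) Suppose N ≡ 55 (mod 63); write N = 63j + 55. Since 9 ∣ 63, reducing mod 9 gives N ≡ 55 ≡ 1 (mod 9); since 7 ∣ 63, reducing mod 7 gives N ≡ 55 ≡ 6 (mod 7).

(⟸) Conversely, if N ≡ 1 (mod 9) and N ≡ 6 (mod 7), then by the Chinese remainder theorem N ≡ 55 (mod 63). This is exactly N ≡ 55 (mod 63).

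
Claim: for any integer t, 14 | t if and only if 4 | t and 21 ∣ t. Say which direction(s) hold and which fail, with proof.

Not equivalent: only (⇐) holds.

(→) This fails: take t = 14. Certainly 14 ∣ 14, but 4 ∤ 14.

(←) Suppose 4 ∣ t and 21 ∣ t. Any common multiple of 4 and 21 is a multiple of their lcm; here gcd(4, 21) = 1, so lcm(4, 21) = 4·21 = 84, so 84 ∣ t. Since 14 ∣ 84, it follows that 14 ∣ t.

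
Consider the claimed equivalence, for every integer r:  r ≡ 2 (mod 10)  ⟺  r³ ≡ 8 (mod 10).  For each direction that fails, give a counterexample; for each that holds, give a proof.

[⇐] For the converse, argue contrapositively. If r ≢ 2 (mod 10), then r is congruent to one of 0, 1, 3, 4, 5, 6, 7, 8, 9 modulo 10, and these give r³ ≡ 0, 1, 7, 4, 5, 6, 3, 2, 9 respectively — never 8.

[⇒] Suppose r ≡ 2 (mod 10). Write r = 10j + 2. Then (10j + 2)³ = 1000j³ + 600j² + 120j + 8 = 10(100j³ + 60j² + 12j) + 8, so r³ ≡ 8 (mod 10).

Equivalent; both directions hold.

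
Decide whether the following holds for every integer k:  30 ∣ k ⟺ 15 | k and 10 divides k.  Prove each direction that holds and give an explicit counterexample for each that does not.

[⇒] If 30 ∣ k, write k = 30q. Since 30 = 2·15, k = 15·(2q), so 15 ∣ k; and since 30 = 3·10, k = 10·(3q), so 10 ∣ k.

[⇐] Suppose 15 ∣ k and 10 ∣ k. Any common multiple of 15 and 10 is a multiple of their lcm; here lcm(15, 10) = 15·10/gcd(15, 10) = 150/5 = 30, so 30 ∣ k.

Both directions hold.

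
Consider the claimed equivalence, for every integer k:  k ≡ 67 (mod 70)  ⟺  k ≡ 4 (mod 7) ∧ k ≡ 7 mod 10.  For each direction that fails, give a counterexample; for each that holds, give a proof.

(⟸) If k ≡ 4 (mod 7) and k ≡ 7 (mod 10), then by the Chinese remainder theorem k ≡ 67 (mod 70). This is exactly k ≡ 67 (mod 70).

(⟹) Suppose k ≡ 67 (mod 70); write k = 70j + 67. Since 7 ∣ 70, reducing mod 7 gives k ≡ 67 ≡ 4 (mod 7); since 10 ∣ 70, reducing mod 10 gives k ≡ 67 ≡ 7 (mod 10).

The biconditional holds.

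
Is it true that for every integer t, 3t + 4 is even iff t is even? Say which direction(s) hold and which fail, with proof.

Forward direction. Suppose 3t + 4 is even. Since 3 is odd, 3t and t have the same parity, so 3t + 4 ≡ t + 4 (mod 2). As 4 is even, 3t + 4 is even exactly when t is even. Thus t is even.

Converse. Suppose t is even; write t = 2j. Then 3t + 4 = 3·(2j) + 4 = 2·3j + 4, which is even.

Equivalent; both directions hold.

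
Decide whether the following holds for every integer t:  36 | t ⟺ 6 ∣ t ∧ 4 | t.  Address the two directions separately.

(⇒) holds; (⇐) fails.

[⇒] If 36 ∣ t, write t = 36q. Since 36 = 6·6, t = 6·(6q), so 6 ∣ t; and since 36 = 9·4, t = 4·(9q), so 4 ∣ t.

[⇐] This fails: take t = 12. Both 6 ∣ 12 and 4 ∣ 12, yet 12 is not a multiple of 36 (since 12 = 0·36 + 12), so 36 ∤ 12.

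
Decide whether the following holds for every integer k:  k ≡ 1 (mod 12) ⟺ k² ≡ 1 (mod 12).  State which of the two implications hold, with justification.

The forward direction holds; the converse fails.

Forward direction. Suppose k ≡ 1 (mod 12). Write k = 12j + 1. Then (12j + 1)² = 144j² + 24j + 1 = 12(12j² + 2j) + 1, so k² ≡ 1 (mod 12).

Converse. This fails: take k = 5. Then 5² = 25 ≡ 1 (mod 12), yet 5 ≡ 5 (mod 12), not 1.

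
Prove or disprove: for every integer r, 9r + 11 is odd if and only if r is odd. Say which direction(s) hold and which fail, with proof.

(⇒) This fails: r = 2 gives 9r + 11 = 29, which is odd, but 2 is even, not odd.

(⇐) This also fails: r = 1 is odd, but 9r + 11 = 20 is even, not odd.

Neither direction holds.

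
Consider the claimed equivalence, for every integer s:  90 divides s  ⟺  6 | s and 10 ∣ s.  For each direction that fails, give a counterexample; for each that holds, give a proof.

The forward direction holds; the converse fails.

(⇐) This fails: take s = 30. Both 6 ∣ 30 and 10 ∣ 30, yet 30 is not a multiple of 90 (since 30 = 0·90 + 30), so 90 ∤ 30.

(⇒) If 90 ∣ s, write s = 90q. Since 90 = 15·6, s = 6·(15q), so 6 ∣ s; and since 90 = 9·10, s = 10·(9q), so 10 ∣ s.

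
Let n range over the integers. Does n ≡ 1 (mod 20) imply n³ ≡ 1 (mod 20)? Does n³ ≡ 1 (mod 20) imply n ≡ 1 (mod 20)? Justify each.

Both directions hold.

(←) Suppose n³ ≡ 1 (mod 20). The only residue r in {0, …, 19} with r³ ≡ 1 (mod 20) is r = 1, so n ≡ 1 (mod 20).

(→) Suppose n ≡ 1 (mod 20). Write n = 20j + 1. Then (20j + 1)³ = 8000j³ + 1200j² + 60j + 1 = 20(400j³ + 60j² + 3j) + 1, so n³ ≡ 1 (mod 20).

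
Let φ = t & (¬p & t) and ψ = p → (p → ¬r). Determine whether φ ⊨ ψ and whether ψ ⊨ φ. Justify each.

Only the forward implication holds.

(⟹) Assume the antecedent. If r is true, the antecedent forces (r = T, p = F, t = T), and p → (p → ¬r) holds there. If r is false, p → (p → ¬r) reduces to true regardless of the other variables. Either way p → (p → ¬r) holds.

(⟸) This fails. Under r = F, p = F, t = F, the left side is false but the right side is true.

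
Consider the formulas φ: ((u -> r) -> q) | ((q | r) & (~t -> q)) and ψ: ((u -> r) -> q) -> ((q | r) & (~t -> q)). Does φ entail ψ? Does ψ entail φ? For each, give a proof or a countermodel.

(→) This fails. Under q = F, u = T, r = F, t = F, the left side is true but the right side is false.

(←) This fails. Under q = F, u = F, r = F, t = F, the left side is false but the right side is true.

Neither direction holds.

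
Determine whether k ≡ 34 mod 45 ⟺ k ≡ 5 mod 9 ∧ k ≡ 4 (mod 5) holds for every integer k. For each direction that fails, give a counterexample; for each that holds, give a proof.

(⇒) This fails: k = 34 gives 34 ≡ 34 (mod 45) but 34 ≡ 7 (mod 9), so the conjunction on the right does not hold.

(⇐) This fails: k = 14 satisfies both congruences on the right (14 ≡ 5 mod 9 and 14 ≡ 4 mod 5) yet 14 ≡ 14 (mod 45), not 34.

Neither implication holds.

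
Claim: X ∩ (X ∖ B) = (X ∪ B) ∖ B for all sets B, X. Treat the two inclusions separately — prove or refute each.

Both inclusions hold; the sets are equal.

(⟹) Let x ∈ X ∩ (X ∖ B). Then x ∈ X and x ∉ B, from which x ∈ (X ∪ B) ∖ B.

(⟸) Let x ∈ (X ∪ B) ∖ B. Then x ∈ X and x ∉ B, from which x ∈ X ∩ (X ∖ B).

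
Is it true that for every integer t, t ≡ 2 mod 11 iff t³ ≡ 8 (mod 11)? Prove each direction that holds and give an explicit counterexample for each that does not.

The biconditional holds.

(→) Suppose t ≡ 2 mod 11. Write t = 11j + 2. Then (11j + 2)³ = 1331j³ + 726j² + 132j + 8 = 11(121j³ + 66j² + 12j) + 8, so t³ ≡ 8 (mod 11).

(←) Conversely, suppose t³ ≡ 8 (mod 11). The only residue r in {0, …, 10} with r³ ≡ 8 (mod 11) is r = 2, so t ≡ 2 (mod 11).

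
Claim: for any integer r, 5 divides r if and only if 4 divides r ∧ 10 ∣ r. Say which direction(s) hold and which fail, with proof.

Only the reverse direction holds.

[⇒] This fails: take r = 5. Certainly 5 ∣ 5, but 4 ∤ 5.

[⇐] Suppose 4 ∣ r and 10 ∣ r. Any common multiple of 4 and 10 is a multiple of their lcm; here lcm(4, 10) = 4·10/gcd(4, 10) = 40/2 = 20, so 20 ∣ r. Since 5 ∣ 20, it follows that 5 ∣ r.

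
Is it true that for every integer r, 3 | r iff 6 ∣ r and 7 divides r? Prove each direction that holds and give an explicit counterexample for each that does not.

Forward direction. This fails: take r = 3. Certainly 3 ∣ 3, but 6 ∤ 3.

Converse. Suppose 6 ∣ r and 7 ∣ r. Any common multiple of 6 and 7 is a multiple of their lcm; here gcd(6, 7) = 1, so lcm(6, 7) = 6·7 = 42, so 42 ∣ r. Since 3 ∣ 42, it follows that 3 ∣ r.

(⇒) fails; (⇐) holds.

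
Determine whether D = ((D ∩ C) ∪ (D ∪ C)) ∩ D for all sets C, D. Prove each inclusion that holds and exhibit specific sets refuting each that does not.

(⟸) Let x ∈ ((D ∩ C) ∪ (D ∪ C)) ∩ D. Then either x ∈ D and x ∉ C; or x ∈ C ∩ D. In each case x ∈ D, so ((D ∩ C) ∪ (D ∪ C)) ∩ D ⊆ D.

(⟹) Let x ∈ D. Then either x ∈ D and x ∉ C; or x ∈ C ∩ D. In each case x ∈ ((D ∩ C) ∪ (D ∪ C)) ∩ D, so D ⊆ ((D ∩ C) ∪ (D ∪ C)) ∩ D.

Both inclusions hold.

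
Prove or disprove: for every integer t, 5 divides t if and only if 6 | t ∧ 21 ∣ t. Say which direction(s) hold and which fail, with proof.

Neither direction holds.

(⟹) This fails: take t = 5. Certainly 5 ∣ 5, but 6 ∤ 5.

(⟸) This fails: take t = 42. Both 6 ∣ 42 and 21 ∣ 42, yet 42 is not a multiple of 5 (since 42 = 8·5 + 2), so 5 ∤ 42.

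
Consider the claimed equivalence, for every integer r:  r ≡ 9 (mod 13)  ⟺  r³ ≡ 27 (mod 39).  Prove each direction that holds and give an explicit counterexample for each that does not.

(⇒) This fails: take r = 22. Then 22 ≡ 9 (mod 13), but 22³ = 10648 ≡ 1 (mod 39), not 27.

(⇐) This fails: take r = 3. Then 3³ = 27 ≡ 27 (mod 39), yet 3 ≡ 3 (mod 13), not 9.

Neither direction holds.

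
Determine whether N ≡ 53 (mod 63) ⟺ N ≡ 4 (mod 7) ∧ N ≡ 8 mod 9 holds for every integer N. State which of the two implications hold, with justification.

Both implications hold.

(←) If N ≡ 4 (mod 7) and N ≡ 8 (mod 9), then by the Chinese remainder theorem N ≡ 53 (mod 63). This is exactly N ≡ 53 (mod 63).

(→) Suppose N ≡ 53 (mod 63); write N = 63j + 53. Since 7 ∣ 63, reducing mod 7 gives N ≡ 53 ≡ 4 (mod 7); since 9 ∣ 63, reducing mod 9 gives N ≡ 53 ≡ 8 (mod 9).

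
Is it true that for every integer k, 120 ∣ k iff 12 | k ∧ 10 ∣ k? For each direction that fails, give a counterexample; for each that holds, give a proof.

The forward direction holds; the converse fails.

Forward direction. If 120 ∣ k, write k = 120q. Since 120 = 10·12, k = 12·(10q), so 12 ∣ k; and since 120 = 12·10, k = 10·(12q), so 10 ∣ k.

Converse. This fails: take k = 60. Both 12 ∣ 60 and 10 ∣ 60, yet 60 is not a multiple of 120 (since 60 = 0·120 + 60), so 120 ∤ 60.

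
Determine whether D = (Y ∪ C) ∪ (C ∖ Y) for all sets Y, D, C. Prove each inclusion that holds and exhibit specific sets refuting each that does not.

Both inclusions fail.

(⟹) This inclusion fails. Take Y = ∅, D = {1}, C = ∅; then 1 ∈ D but 1 ∉ (Y ∪ C) ∪ (C ∖ Y).

(⟸) This inclusion fails. Take Y = {1}, D = ∅, C = ∅; then 1 ∈ (Y ∪ C) ∪ (C ∖ Y) but 1 ∉ D.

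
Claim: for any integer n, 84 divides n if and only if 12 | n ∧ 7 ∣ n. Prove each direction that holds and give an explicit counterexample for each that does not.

(⟹) If 84 ∣ n, write n = 84q. Since 84 = 7·12, n = 12·(7q), so 12 ∣ n; and since 84 = 12·7, n = 7·(12q), so 7 ∣ n.

(⟸) Suppose 12 ∣ n and 7 ∣ n. Any common multiple of 12 and 7 is a multiple of their lcm; here gcd(12, 7) = 1, so lcm(12, 7) = 12·7 = 84, so 84 ∣ n.

The biconditional holds.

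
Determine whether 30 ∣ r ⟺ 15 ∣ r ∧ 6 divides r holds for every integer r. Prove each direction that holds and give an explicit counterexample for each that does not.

Both implications hold.

(⟸) Suppose 15 ∣ r and 6 ∣ r. Any common multiple of 15 and 6 is a multiple of their lcm; here lcm(15, 6) = 15·6/gcd(15, 6) = 90/3 = 30, so 30 ∣ r.

(⟹) If 30 ∣ r, write r = 30q. Since 30 = 2·15, r = 15·(2q), so 15 ∣ r; and since 30 = 5·6, r = 6·(5q), so 6 ∣ r.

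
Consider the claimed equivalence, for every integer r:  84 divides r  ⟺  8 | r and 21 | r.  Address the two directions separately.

(⟹) This fails: take r = 84. Certainly 84 ∣ 84, but 8 ∤ 84.

(⟸) Suppose 8 ∣ r and 21 ∣ r. Any common multiple of 8 and 21 is a multiple of their lcm; here gcd(8, 21) = 1, so lcm(8, 21) = 8·21 = 168, so 168 ∣ r. Since 84 ∣ 168, it follows that 84 ∣ r.

Only the converse holds.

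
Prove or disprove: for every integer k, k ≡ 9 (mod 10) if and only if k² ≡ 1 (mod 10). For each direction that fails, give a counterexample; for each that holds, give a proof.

Only the forward direction holds.

(⟸) This fails: take k = 1. Then 1² = 1 ≡ 1 (mod 10), yet 1 ≡ 1 (mod 10), not 9.

(⟹) Suppose k ≡ 9 (mod 10). Write k = 10j + 9. Then (10j + 9)² = 100j² + 180j + 81 = 10(10j² + 18j + 8) + 1, so k² ≡ 1 (mod 10).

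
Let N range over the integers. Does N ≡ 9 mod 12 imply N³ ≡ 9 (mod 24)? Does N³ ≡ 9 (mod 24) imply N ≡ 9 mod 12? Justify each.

(⇒) fails; (⇐) holds.

(⟹) This fails: take N = 21. Then 21 ≡ 9 (mod 12), but 21³ = 9261 ≡ 21 (mod 24), not 9.

(⟸) Conversely, the residues r modulo 24 with r³ ≡ 9 (mod 24) are exactly {9}, and each is ≡ 9 (mod 12).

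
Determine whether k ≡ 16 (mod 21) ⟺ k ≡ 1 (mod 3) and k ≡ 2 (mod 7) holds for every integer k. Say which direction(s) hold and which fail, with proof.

The biconditional holds.

(←) If k ≡ 1 (mod 3) and k ≡ 2 (mod 7), then by the Chinese remainder theorem k ≡ 16 (mod 21). This is exactly k ≡ 16 (mod 21).

(→) Suppose k ≡ 16 (mod 21); write k = 21j + 16. Since 3 ∣ 21, reducing mod 3 gives k ≡ 16 ≡ 1 (mod 3); since 7 ∣ 21, reducing mod 7 gives k ≡ 16 ≡ 2 (mod 7).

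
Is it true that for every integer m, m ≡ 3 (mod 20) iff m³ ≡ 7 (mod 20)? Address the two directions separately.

The biconditional holds.

Forward direction. Suppose m ≡ 3 (mod 20). Write m = 20j + 3. Then (20j + 3)³ = 8000j³ + 3600j² + 540j + 27 = 20(400j³ + 180j² + 27j + 1) + 7, so m³ ≡ 7 (mod 20).

Converse. Suppose m³ ≡ 7 (mod 20). The only residue r in {0, …, 19} with r³ ≡ 7 (mod 20) is r = 3, so m ≡ 3 (mod 20).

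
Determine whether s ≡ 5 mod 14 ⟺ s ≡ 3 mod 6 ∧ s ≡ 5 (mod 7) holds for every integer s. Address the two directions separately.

Only the reverse direction holds.

[⇒] This fails: s = 19 gives 19 ≡ 5 (mod 14) but 19 ≡ 1 (mod 6), so the conjunction on the right does not hold.

[⇐] Conversely, if s ≡ 3 (mod 6) and s ≡ 5 (mod 7), then by the Chinese remainder theorem s ≡ 33 (mod 42). Since 33 ≡ 5 (mod 14) and 14 ∣ 42, we get s ≡ 5 (mod 14).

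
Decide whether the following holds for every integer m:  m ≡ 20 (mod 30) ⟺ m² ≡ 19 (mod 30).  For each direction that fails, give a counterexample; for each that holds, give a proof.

(⟹) This fails: take m = 20. Then 20 ≡ 20 (mod 30), but 20² = 400 ≡ 10 (mod 30), not 19.

(⟸) This fails: take m = 7. Then 7² = 49 ≡ 19 (mod 30), yet 7 ≡ 7 (mod 30), not 20.

Neither implication holds.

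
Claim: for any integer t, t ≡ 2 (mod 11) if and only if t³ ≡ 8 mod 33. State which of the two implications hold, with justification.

(⇒) This fails: take t = 13. Then 13 ≡ 2 (mod 11), but 13³ = 2197 ≡ 19 (mod 33), not 8.

(⇐) Conversely, the residues r modulo 33 with r³ ≡ 8 (mod 33) are exactly {2}, and each is ≡ 2 (mod 11).

The forward direction fails; the converse holds.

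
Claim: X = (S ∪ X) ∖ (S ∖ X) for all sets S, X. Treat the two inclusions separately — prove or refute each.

Reverse inclusion. Let x ∈ (S ∪ X) ∖ (S ∖ X). Then either x ∈ X and x ∉ S; or x ∈ S ∩ X. In each case x ∈ X, so (S ∪ X) ∖ (S ∖ X) ⊆ X.

Forward inclusion. Let x ∈ X. Then either x ∈ X and x ∉ S; or x ∈ S ∩ X. In each case x ∈ (S ∪ X) ∖ (S ∖ X), so X ⊆ (S ∪ X) ∖ (S ∖ X).

The two sets are equal.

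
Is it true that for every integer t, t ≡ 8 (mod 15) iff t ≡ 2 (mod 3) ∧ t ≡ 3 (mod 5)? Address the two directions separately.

[⇒] Suppose t ≡ 8 (mod 15); write t = 15j + 8. Since 3 ∣ 15, reducing mod 3 gives t ≡ 8 ≡ 2 (mod 3); since 5 ∣ 15, reducing mod 5 gives t ≡ 8 ≡ 3 (mod 5).

[⇐] Conversely, if t ≡ 2 (mod 3) and t ≡ 3 (mod 5), then by the Chinese remainder theorem t ≡ 8 (mod 15). This is exactly t ≡ 8 (mod 15).

The biconditional holds.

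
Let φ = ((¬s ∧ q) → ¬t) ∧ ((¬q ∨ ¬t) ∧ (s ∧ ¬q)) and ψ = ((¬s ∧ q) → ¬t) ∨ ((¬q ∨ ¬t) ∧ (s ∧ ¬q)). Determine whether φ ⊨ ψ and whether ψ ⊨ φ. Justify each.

Only the forward direction holds.

(→) Assume the antecedent. If q is true, the antecedent cannot hold. If q is false, the consequent reduces to true regardless of the other variables. Either way the consequent holds.

(←) This fails. Under q = F, t = F, s = F, the left side is false but the right side is true.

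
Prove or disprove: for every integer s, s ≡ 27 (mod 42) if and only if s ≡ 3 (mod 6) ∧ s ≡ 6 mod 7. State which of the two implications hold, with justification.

(⟹) Suppose s ≡ 27 (mod 42); write s = 42j + 27. Since 6 ∣ 42, reducing mod 6 gives s ≡ 27 ≡ 3 (mod 6); since 7 ∣ 42, reducing mod 7 gives s ≡ 27 ≡ 6 (mod 7).

(⟸) Conversely, if s ≡ 3 (mod 6) and s ≡ 6 (mod 7), then by the Chinese remainder theorem s ≡ 27 (mod 42). This is exactly s ≡ 27 (mod 42).

Both directions hold; the statement is true.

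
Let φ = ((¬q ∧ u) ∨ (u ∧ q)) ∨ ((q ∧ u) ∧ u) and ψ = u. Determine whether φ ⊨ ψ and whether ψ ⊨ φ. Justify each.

Both directions hold; the statement is true.

(→) Assume the antecedent. If q is true, the antecedent forces (q = T, u = T), and u holds there. If q is false, the antecedent forces (q = F, u = T), and u holds there. Either way u holds.

(←) Assume the antecedent. If q is true, the antecedent forces (q = T, u = T), and the consequent holds there. If q is false, the antecedent forces (q = F, u = T), and the consequent holds there. Either way the consequent holds.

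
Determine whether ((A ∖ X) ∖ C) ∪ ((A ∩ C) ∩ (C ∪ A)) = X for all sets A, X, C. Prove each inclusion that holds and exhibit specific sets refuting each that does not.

(⟹) This inclusion fails. Take A = {1}, X = ∅, C = ∅; then 1 ∈ ((A ∖ X) ∖ C) ∪ ((A ∩ C) ∩ (C ∪ A)) but 1 ∉ X.

(⟸) This inclusion fails. Take A = ∅, X = {1}, C = ∅; then 1 ∈ X but 1 ∉ ((A ∖ X) ∖ C) ∪ ((A ∩ C) ∩ (C ∪ A)).

(⊆) fails and (⊇) fails.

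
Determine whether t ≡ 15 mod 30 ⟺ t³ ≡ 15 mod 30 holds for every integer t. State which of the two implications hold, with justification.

The biconditional holds.

(⟸) Suppose t³ ≡ 15 (mod 30). The only residue r in {0, …, 29} with r³ ≡ 15 (mod 30) is r = 15, so t ≡ 15 (mod 30).

(⟹) Suppose t ≡ 15 mod 30. Write t = 30j + 15. Then (30j + 15)³ = 27000j³ + 40500j² + 20250j + 3375 = 30(900j³ + 1350j² + 675j + 112) + 15, so t³ ≡ 15 (mod 30).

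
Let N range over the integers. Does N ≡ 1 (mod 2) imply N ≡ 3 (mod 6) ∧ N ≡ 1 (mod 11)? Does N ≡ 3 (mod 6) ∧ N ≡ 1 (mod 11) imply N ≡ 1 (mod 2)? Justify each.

(←) If N ≡ 3 (mod 6) and N ≡ 1 (mod 11), then by the Chinese remainder theorem N ≡ 45 (mod 66). Since 45 ≡ 1 (mod 2) and 2 ∣ 66, we get N ≡ 1 (mod 2).

(→) This fails: N = 1 gives 1 ≡ 1 (mod 2) but 1 ≡ 1 (mod 6), so the conjunction on the right does not hold.

The forward direction fails; the converse holds.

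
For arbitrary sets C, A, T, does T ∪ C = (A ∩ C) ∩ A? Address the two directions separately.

(⊆) This inclusion fails. Take C = {1}, A = ∅, T = ∅; then 1 ∈ T ∪ C but 1 ∉ (A ∩ C) ∩ A.

(⊇) Let x ∈ (A ∩ C) ∩ A. Then either x ∈ C ∩ A and x ∉ T; or x ∈ C ∩ A ∩ T. In each case x ∈ T ∪ C, so (A ∩ C) ∩ A ⊆ T ∪ C.

Only the reverse inclusion holds.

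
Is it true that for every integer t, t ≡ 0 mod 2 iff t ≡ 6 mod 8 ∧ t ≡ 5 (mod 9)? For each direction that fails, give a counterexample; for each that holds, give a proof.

(⟸) If t ≡ 6 (mod 8) and t ≡ 5 (mod 9), then by the Chinese remainder theorem t ≡ 14 (mod 72). Since 14 ≡ 0 (mod 2) and 2 ∣ 72, we get t ≡ 0 (mod 2).

(⟹) This fails: t = 0 gives 0 ≡ 0 (mod 2) but 0 ≡ 0 (mod 8), so the conjunction on the right does not hold.

Only the reverse direction holds.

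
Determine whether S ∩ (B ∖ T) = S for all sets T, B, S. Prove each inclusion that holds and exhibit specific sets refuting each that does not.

Forward inclusion. Let x ∈ S ∩ (B ∖ T). Then x ∈ B ∩ S and x ∉ T, from which x ∈ S.

Reverse inclusion. This inclusion fails. Take T = ∅, B = ∅, S = {1}; then 1 ∈ S but 1 ∉ S ∩ (B ∖ T).

The sets are not equal: only the forward inclusion holds.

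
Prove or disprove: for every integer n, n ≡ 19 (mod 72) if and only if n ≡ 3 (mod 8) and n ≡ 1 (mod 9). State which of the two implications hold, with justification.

Equivalent; both directions hold.

(⇒) Suppose n ≡ 19 (mod 72); write n = 72j + 19. Since 8 ∣ 72, reducing mod 8 gives n ≡ 19 ≡ 3 (mod 8); since 9 ∣ 72, reducing mod 9 gives n ≡ 19 ≡ 1 (mod 9).

(⇐) Conversely, if n ≡ 3 (mod 8) and n ≡ 1 (mod 9), then by the Chinese remainder theorem n ≡ 19 (mod 72). This is exactly n ≡ 19 (mod 72).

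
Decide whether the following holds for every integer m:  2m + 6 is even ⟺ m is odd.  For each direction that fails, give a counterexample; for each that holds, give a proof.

(→) This fails: take m = 6. Then 2m + 6 = 18, which is even, yet m = 6 is even, not odd.

(←) Suppose m is odd. Since 2 is even, 2m is even for every m, so 2m + 6 has the same parity as 6, which is even. Hence 2m + 6 is even.

Not equivalent: only (⇐) holds.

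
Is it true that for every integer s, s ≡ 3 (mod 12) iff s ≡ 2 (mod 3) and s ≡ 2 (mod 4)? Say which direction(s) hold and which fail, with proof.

Neither implication holds.

(⇒) This fails: s = 3 gives 3 ≡ 3 (mod 12) but 3 ≡ 0 (mod 3), so the conjunction on the right does not hold.

(⇐) This fails: s = 2 satisfies both congruences on the right (2 ≡ 2 mod 3 and 2 ≡ 2 mod 4) yet 2 ≡ 2 (mod 12), not 3.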